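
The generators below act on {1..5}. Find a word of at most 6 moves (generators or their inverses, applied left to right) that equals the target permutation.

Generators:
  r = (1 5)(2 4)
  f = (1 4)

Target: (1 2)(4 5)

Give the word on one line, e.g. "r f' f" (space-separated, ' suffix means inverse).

r' f r f r'

  after r': (1 5)(2 4)
  after f: (1 5 4 2)
  after r: (2 5)
  after f: (1 4)(2 5)
  after r': (1 2)(4 5)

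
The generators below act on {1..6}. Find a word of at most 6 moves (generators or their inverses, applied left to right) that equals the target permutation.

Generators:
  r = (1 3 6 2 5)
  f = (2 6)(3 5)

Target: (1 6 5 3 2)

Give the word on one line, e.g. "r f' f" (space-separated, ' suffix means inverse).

  after f': (2 6)(3 5)
  after r: (1 3)(5 6)
  after r: (1 6)(2 5)
  after r: (1 2)(3 6)
  after f': (1 6 5 3 2)

f' r r r f'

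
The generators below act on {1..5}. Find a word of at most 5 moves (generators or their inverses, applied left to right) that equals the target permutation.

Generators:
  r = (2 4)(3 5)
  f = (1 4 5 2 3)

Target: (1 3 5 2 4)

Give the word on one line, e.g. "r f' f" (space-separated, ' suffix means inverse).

r' f' f' f' r'

  after r': (2 4)(3 5)
  after f': (1 3 4 5 2)
  after f': (1 2 3)
  after f': (1 5 4)
  after r': (1 3 5 2 4)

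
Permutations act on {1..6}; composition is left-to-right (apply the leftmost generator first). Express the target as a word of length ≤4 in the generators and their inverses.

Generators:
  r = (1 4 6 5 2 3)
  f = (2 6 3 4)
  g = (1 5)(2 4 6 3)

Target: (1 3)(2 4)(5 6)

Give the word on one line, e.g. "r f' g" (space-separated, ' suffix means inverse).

  after r: (1 4 6 5 2 3)
  after g: (1 6)(3 5 4)
  after g: (1 3)(2 4)(5 6)

r g g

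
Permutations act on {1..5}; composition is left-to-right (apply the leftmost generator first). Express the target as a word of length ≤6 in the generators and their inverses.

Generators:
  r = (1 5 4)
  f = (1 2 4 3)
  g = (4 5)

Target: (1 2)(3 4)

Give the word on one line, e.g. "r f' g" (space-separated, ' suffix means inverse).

g r r f'

  after g: (4 5)
  after r: (1 5)
  after r: (1 4)
  after f': (1 2)(3 4)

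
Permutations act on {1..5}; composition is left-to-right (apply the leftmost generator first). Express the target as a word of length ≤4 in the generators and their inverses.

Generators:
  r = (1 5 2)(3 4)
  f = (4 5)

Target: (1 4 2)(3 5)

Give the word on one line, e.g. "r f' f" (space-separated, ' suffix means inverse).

f r f'

  after f: (4 5)
  after r: (1 5 3 4 2)
  after f': (1 4 2)(3 5)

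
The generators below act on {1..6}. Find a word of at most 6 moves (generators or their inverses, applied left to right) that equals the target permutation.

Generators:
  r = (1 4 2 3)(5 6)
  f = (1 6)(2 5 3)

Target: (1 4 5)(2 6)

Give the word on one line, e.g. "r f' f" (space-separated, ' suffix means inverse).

  after r: (1 4 2 3)(5 6)
  after r: (1 2)(3 4)
  after f': (1 3 4 5 2 6)
  after r': (1 2 5 4 6 3)
  after r': (1 4 5)(2 6)

r r f' r' r'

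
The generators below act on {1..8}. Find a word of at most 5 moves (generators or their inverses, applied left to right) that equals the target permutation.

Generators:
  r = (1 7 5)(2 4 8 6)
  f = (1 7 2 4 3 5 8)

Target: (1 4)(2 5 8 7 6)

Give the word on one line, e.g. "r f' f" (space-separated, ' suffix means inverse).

f r' f f f

  after f: (1 7 2 4 3 5 8)
  after r': (3 7 6 8 5 4)
  after f: (1 7 6)(2 4 5 3)
  after f: (1 2 3 4 8)(6 7)
  after f: (1 4)(2 5 8 7 6)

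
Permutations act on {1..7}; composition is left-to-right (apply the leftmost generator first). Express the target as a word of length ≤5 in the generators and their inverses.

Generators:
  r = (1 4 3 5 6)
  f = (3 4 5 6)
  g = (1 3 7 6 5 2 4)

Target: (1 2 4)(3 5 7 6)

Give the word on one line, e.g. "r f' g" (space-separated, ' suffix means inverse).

  after r: (1 4 3 5 6)
  after f: (1 5 3 6)
  after g: (1 2 4)(3 5 7 6)

r f g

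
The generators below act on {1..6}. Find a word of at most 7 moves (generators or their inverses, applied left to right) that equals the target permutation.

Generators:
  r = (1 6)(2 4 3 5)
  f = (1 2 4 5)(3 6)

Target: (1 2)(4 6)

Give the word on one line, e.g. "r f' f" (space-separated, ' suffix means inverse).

r' f f r' f

  after r': (1 6)(2 5 3 4)
  after f: (1 3 5 6 2)
  after f: (1 6 4 5 3)
  after r': (2 5 4 3 6)
  after f: (1 2)(4 6)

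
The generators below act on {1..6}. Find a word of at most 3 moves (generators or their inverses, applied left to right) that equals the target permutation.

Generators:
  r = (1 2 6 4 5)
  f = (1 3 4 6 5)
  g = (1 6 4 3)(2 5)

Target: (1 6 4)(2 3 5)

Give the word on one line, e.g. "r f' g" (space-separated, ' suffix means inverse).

g' f f

  after g': (1 3 4 6)(2 5)
  after f: (1 4 5 2)(3 6)
  after f: (1 6 4)(2 3 5)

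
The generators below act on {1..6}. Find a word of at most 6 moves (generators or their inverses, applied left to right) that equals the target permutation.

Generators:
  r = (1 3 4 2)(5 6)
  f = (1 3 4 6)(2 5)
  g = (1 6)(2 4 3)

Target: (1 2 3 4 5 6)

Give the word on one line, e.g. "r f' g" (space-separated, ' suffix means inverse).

f' g r f' r'

  after f': (1 6 4 3)(2 5)
  after g: (2 5 4)(3 6)
  after r: (1 3 5 2 6 4)
  after f': (2 4 6 3)
  after r': (1 2 3 4 5 6)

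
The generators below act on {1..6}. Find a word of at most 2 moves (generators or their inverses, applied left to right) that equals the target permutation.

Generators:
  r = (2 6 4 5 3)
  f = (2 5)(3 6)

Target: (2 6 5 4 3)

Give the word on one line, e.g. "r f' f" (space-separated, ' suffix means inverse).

  after r': (2 3 5 4 6)
  after f': (2 6 5 4 3)

r' f'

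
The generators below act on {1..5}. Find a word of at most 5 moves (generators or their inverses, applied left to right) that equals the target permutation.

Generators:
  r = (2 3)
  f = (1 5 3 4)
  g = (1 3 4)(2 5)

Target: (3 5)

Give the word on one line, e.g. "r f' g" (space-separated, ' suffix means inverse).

  after g': (1 4 3)(2 5)
  after r: (1 4 2 5 3)
  after r: (1 4 3)(2 5)
  after f: (2 3 5)
  after r': (3 5)

g' r r f r'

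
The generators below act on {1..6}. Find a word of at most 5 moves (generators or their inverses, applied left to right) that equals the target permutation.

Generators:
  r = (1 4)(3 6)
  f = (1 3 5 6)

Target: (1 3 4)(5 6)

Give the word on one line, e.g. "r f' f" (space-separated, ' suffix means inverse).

f f f r

  after f: (1 3 5 6)
  after f: (1 5)(3 6)
  after f: (1 6 5 3)
  after r: (1 3 4)(5 6)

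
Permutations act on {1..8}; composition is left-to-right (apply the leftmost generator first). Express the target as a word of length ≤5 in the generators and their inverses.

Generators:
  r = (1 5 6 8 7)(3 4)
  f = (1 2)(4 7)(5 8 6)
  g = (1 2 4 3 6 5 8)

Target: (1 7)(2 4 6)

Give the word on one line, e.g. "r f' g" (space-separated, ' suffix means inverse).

f' f' r' g

  after f': (1 2)(4 7)(5 6 8)
  after f': (5 8 6)
  after r': (1 7 8 5 6)(3 4)
  after g: (1 7)(2 4 6)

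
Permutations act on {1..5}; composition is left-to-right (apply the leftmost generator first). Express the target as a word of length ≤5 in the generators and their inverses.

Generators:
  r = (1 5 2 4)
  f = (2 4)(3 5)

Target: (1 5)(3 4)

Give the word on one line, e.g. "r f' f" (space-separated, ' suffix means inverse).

r r f' r' r'

  after r: (1 5 2 4)
  after r: (1 2)(4 5)
  after f': (1 4 3 5 2)
  after r': (1 2 4 3)
  after r': (1 5)(3 4)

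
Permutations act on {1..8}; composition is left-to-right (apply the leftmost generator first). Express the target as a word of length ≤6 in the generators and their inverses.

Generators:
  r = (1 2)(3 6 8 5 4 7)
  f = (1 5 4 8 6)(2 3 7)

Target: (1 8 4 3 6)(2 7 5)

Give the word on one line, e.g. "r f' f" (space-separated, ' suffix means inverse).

  after r': (1 2)(3 7 4 5 8 6)
  after r': (3 4 8)(5 6 7)
  after f: (1 5)(2 3 8 7 4 6)
  after r': (1 8 4 3 6)(2 7 5)

r' r' f r'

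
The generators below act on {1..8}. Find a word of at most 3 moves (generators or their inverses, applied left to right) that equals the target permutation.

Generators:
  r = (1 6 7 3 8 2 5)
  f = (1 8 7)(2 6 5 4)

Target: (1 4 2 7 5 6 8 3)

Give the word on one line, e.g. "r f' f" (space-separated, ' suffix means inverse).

  after r': (1 5 2 8 3 7 6)
  after f: (1 4 2 7 5 6 8 3)

r' f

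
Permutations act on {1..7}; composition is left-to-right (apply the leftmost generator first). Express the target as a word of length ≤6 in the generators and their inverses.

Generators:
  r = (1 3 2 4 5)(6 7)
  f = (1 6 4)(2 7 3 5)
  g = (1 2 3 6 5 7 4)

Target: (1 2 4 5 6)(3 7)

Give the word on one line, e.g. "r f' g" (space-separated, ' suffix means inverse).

f' g f g f

  after f': (1 4 6)(2 5 3 7)
  after g: (2 7 3 4 5 6)
  after f: (1 6 7 5 4 2 3)
  after g: (1 5)(2 6 4 3)
  after f: (1 2 4 5 6)(3 7)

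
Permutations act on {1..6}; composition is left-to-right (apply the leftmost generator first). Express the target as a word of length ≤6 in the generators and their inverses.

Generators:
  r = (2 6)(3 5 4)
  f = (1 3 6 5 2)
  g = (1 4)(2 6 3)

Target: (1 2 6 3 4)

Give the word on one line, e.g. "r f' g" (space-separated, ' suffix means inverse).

  after f: (1 3 6 5 2)
  after r: (1 5 6 4 3 2)
  after f': (1 6 4)(3 5)
  after r: (1 2 6 3 4)

f r f' r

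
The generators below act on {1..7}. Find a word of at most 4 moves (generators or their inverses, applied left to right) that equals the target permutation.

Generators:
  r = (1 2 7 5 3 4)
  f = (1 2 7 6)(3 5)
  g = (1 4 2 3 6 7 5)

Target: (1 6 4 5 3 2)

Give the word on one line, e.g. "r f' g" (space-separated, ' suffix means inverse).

f r' f'

  after f: (1 2 7 6)(3 5)
  after r': (3 7 6 4)
  after f': (1 6 4 5 3 2)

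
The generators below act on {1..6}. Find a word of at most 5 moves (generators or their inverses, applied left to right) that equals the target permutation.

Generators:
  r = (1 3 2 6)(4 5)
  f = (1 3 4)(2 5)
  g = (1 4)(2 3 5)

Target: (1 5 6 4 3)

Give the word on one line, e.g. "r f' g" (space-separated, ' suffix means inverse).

f r g' f g'

  after f: (1 3 4)(2 5)
  after r: (1 2 4 3 5 6)
  after g': (1 5 6 4 2)
  after f: (1 2 3 4 5 6)
  after g': (1 5 6 4 3)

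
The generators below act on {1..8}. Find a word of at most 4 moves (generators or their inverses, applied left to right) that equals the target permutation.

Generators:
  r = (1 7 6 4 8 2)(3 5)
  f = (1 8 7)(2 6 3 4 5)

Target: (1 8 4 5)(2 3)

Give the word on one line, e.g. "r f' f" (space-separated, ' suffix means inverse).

f' r' r' r'

  after f': (1 7 8)(2 5 4 3 6)
  after r': (2 3 7 4 5 6 8)
  after r': (1 2 5 7 6 4 3)
  after r': (1 8 4 5)(2 3)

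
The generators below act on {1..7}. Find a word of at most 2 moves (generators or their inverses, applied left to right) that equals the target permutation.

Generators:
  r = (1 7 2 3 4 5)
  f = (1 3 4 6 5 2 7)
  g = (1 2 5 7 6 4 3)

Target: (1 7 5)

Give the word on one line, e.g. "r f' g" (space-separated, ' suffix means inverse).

  after g: (1 2 5 7 6 4 3)
  after f: (1 7 5)

g f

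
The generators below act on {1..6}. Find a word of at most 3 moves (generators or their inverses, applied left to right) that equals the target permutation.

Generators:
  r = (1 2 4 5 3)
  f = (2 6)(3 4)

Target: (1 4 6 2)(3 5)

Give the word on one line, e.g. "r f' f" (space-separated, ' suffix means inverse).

r' f'

  after r': (1 3 5 4 2)
  after f': (1 4 6 2)(3 5)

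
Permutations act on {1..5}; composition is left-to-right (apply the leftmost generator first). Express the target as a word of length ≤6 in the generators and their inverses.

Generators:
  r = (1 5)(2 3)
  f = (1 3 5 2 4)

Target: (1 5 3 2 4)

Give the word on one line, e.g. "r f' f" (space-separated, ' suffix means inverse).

r' f' f' r'

  after r': (1 5)(2 3)
  after f': (1 3 5 4 2)
  after f': (2 4 5)
  after r': (1 5 3 2 4)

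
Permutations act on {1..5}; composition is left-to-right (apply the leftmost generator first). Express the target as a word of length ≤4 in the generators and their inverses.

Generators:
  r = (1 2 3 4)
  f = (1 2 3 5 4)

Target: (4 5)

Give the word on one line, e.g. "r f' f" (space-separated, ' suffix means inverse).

r' f

  after r': (1 4 3 2)
  after f: (4 5)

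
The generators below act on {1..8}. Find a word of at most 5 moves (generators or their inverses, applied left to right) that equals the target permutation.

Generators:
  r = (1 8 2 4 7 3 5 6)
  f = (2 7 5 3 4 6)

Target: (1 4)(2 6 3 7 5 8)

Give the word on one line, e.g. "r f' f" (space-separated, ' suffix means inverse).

r' r' f' r'

  after r': (1 6 5 3 7 4 2 8)
  after r': (1 5 7 2)(3 4 8 6)
  after f': (1 7 6 5 2)(4 8)
  after r': (1 4)(2 6 3 7 5 8)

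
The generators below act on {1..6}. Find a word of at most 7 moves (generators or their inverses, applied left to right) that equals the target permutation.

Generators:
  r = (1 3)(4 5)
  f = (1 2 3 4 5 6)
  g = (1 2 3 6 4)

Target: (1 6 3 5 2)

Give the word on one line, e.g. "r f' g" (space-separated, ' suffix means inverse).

  after f: (1 2 3 4 5 6)
  after f: (1 3 5)(2 4 6)
  after r': (2 5 3 4 6)
  after r': (1 3 5)(2 4 6)
  after g: (1 6 3 5 2)

f f r' r' g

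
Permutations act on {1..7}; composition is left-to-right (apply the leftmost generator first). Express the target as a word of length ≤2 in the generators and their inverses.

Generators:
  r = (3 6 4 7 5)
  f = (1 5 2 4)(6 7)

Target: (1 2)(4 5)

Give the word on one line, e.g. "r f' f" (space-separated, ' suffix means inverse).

  after f': (1 4 2 5)(6 7)
  after f': (1 2)(4 5)

f' f'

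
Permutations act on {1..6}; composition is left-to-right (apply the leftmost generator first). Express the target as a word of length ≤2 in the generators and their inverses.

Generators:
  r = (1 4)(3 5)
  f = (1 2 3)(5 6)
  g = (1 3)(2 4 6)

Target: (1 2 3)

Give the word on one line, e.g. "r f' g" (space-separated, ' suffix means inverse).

  after f': (1 3 2)(5 6)
  after f': (1 2 3)

f' f'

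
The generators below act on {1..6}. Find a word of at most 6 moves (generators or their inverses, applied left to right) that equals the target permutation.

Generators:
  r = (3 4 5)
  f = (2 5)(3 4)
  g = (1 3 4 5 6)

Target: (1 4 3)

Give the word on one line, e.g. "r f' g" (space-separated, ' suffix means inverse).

  after g: (1 3 4 5 6)
  after r: (1 4 3 5 6)
  after r: (1 5 6)
  after g': (1 4 3)

g r r g'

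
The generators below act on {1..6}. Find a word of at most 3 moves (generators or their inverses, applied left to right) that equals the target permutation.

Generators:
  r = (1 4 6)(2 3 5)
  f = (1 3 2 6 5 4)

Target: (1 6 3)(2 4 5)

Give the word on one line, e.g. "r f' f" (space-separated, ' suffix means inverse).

f r f'

  after f: (1 3 2 6 5 4)
  after r: (1 5 6 2)
  after f': (1 6 3)(2 4 5)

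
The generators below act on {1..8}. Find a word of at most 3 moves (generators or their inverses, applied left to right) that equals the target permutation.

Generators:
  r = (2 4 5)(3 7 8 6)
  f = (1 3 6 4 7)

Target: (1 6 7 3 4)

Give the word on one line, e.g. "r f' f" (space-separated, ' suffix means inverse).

  after f: (1 3 6 4 7)
  after f: (1 6 7 3 4)

f f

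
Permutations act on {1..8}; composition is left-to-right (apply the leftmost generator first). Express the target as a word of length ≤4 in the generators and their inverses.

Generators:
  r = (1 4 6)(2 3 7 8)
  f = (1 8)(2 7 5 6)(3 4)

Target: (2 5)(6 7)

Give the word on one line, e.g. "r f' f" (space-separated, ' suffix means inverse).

f f

  after f: (1 8)(2 7 5 6)(3 4)
  after f: (2 5)(6 7)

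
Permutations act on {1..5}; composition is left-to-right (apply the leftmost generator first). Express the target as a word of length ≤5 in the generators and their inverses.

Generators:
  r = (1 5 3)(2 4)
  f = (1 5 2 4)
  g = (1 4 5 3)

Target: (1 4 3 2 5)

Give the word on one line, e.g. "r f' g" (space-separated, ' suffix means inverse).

  after g: (1 4 5 3)
  after g: (1 5)(3 4)
  after r': (2 4 5 3)
  after g: (1 4 3 2 5)

g g r' g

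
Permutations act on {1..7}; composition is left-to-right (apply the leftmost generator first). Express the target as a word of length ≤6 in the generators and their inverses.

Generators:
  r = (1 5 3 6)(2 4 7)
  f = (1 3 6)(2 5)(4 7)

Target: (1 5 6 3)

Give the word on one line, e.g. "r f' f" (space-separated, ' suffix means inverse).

r r f f r

  after r: (1 5 3 6)(2 4 7)
  after r: (1 3)(2 7 4)(5 6)
  after f: (1 6 2 4 5)
  after f: (2 7 4)(3 6 5)
  after r: (1 5 6 3)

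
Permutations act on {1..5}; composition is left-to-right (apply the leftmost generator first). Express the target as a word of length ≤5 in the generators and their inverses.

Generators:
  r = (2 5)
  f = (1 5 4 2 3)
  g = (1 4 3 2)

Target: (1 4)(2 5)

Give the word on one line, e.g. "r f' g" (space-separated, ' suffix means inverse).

r f r' f'

  after r: (2 5)
  after f: (1 5 3)(2 4)
  after r': (1 2 4 5 3)
  after f': (1 4)(2 5)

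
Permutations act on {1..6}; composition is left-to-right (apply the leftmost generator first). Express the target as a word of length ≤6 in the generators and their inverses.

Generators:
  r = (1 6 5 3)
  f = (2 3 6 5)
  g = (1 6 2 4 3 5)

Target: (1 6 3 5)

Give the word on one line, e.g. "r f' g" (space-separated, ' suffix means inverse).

  after g: (1 6 2 4 3 5)
  after f: (1 5)(2 4 6 3)
  after f: (1 2 4 5)
  after r: (1 2 4 3)(5 6)
  after g': (1 6 3 5)

g f f r g'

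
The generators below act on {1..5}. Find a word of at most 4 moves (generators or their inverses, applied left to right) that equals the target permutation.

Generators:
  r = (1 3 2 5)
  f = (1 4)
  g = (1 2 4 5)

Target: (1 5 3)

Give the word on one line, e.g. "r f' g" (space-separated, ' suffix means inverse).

f' g g r'

  after f': (1 4)
  after g: (1 5)(2 4)
  after g: (2 5)
  after r': (1 5 3)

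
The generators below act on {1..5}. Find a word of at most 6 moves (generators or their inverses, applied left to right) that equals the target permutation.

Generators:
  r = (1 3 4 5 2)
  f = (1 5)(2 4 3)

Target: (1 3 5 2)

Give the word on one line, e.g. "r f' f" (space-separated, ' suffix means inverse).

r r r r f'

  after r: (1 3 4 5 2)
  after r: (1 4 2 3 5)
  after r: (1 5 3 2 4)
  after r: (1 2 5 4 3)
  after f': (1 3 5 2)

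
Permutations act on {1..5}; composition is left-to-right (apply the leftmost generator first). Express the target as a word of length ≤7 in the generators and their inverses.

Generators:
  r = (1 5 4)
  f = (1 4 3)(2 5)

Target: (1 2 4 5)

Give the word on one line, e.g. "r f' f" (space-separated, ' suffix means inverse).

f' r f r f'

  after f': (1 3 4)(2 5)
  after r: (1 3)(2 4 5)
  after f: (2 3 4)
  after r: (1 5 4 2 3)
  after f': (1 2 4 5)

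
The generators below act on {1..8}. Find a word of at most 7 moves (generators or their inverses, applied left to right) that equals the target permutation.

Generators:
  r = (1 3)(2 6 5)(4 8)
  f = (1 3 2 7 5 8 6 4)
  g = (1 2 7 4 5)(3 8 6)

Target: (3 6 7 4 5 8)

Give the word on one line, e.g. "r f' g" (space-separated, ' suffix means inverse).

r' g g g f'

  after r': (1 3)(2 5 6)(4 8)
  after g: (1 8 5 3 2)(4 6 7)
  after g: (1 6 4 3 7 5 8)
  after g: (1 3 4 8 2 7)(5 6)
  after f': (3 6 7 4 5 8)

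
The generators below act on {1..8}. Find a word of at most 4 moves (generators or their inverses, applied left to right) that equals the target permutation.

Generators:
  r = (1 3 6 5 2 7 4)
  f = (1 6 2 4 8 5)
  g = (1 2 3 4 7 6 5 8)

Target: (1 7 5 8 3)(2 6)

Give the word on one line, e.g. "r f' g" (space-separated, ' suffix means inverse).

  after g: (1 2 3 4 7 6 5 8)
  after r: (1 7 5 8 3)(2 6)

g r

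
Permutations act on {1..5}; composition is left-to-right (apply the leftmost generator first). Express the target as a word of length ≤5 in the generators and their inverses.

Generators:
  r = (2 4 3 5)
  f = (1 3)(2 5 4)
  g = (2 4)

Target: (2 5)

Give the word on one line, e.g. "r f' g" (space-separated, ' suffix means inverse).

r g r'

  after r: (2 4 3 5)
  after g: (3 5 4)
  after r': (2 5)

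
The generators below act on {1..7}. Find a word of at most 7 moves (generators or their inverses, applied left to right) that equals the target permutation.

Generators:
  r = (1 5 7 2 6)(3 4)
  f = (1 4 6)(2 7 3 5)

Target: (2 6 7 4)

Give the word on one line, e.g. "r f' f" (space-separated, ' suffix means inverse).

r' f f f r

  after r': (1 6 2 7 5)(3 4)
  after f: (2 3 6 7)(4 5)
  after f: (1 4 2 5 6 3)
  after f: (1 6 5)(3 4 7)
  after r: (2 6 7 4)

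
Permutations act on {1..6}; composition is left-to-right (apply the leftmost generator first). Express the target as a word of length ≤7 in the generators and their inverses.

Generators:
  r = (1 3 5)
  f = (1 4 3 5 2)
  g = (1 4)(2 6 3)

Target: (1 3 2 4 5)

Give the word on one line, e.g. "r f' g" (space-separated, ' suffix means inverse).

  after g': (1 4)(2 3 6)
  after f: (1 3 6)(2 5)
  after f: (1 5)(3 6 4)
  after f: (1 2)(3 6)(4 5)
  after g': (1 3 2 4 5)

g' f f f g'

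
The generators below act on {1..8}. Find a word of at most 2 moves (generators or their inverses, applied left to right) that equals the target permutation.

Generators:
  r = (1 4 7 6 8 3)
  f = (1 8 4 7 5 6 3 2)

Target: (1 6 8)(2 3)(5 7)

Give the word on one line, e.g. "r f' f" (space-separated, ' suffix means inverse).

f r'

  after f: (1 8 4 7 5 6 3 2)
  after r': (1 6 8)(2 3)(5 7)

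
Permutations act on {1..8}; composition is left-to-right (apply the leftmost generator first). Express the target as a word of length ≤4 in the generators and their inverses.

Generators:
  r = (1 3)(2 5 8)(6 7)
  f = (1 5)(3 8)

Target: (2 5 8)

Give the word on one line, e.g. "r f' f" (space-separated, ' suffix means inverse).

  after r': (1 3)(2 8 5)(6 7)
  after r': (2 5 8)
  after f': (1 5 3 8 2)
  after f': (2 5 8)

r' r' f' f'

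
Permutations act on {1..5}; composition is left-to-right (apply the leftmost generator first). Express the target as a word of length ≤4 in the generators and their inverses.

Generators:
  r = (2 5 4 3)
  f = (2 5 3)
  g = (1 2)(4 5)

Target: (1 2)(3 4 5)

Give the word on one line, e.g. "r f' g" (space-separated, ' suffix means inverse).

g' f' r

  after g': (1 2)(4 5)
  after f': (1 3 5 4 2)
  after r: (1 2)(3 4 5)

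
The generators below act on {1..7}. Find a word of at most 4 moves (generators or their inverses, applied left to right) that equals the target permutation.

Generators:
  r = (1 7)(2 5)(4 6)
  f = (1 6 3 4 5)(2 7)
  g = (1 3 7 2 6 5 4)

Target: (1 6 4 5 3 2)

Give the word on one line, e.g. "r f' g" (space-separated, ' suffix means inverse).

  after g: (1 3 7 2 6 5 4)
  after f': (1 6 4 5 3 2)

g f'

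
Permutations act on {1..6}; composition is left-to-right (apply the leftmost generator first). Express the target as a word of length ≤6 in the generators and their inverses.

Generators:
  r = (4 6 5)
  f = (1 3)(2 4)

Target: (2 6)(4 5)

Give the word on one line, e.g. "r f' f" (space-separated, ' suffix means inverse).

  after f: (1 3)(2 4)
  after r': (1 3)(2 5 6 4)
  after f': (2 5 6)
  after r: (2 4 6)
  after r: (2 6)(4 5)

f r' f' r r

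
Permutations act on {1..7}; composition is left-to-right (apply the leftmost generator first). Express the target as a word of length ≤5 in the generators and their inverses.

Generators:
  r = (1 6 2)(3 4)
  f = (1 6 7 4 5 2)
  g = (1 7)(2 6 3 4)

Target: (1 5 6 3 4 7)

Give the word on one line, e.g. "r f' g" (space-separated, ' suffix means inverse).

  after r': (1 2 6)(3 4)
  after g': (1 4 6 7)
  after f: (1 5 2)(4 7 6)
  after r': (1 5 6 3 4 7)

r' g' f r'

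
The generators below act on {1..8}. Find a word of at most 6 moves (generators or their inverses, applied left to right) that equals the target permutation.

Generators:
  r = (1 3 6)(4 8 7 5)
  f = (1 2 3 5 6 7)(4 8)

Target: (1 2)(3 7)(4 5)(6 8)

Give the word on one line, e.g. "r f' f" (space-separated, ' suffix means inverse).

r f' r r r

  after r: (1 3 6)(4 8 7 5)
  after f': (1 2)(3 5 8 6 7)
  after r: (1 2 3 4 8)(5 7 6)
  after r: (1 2 6 4 7)(3 8)
  after r: (1 2)(3 7)(4 5)(6 8)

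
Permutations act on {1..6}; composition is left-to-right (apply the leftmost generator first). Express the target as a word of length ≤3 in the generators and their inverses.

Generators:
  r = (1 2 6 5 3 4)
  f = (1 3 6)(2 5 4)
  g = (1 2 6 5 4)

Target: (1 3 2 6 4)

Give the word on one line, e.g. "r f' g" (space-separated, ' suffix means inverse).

f' f' g'

  after f': (1 6 3)(2 4 5)
  after f': (1 3 6)(2 5 4)
  after g': (1 3 2 6 4)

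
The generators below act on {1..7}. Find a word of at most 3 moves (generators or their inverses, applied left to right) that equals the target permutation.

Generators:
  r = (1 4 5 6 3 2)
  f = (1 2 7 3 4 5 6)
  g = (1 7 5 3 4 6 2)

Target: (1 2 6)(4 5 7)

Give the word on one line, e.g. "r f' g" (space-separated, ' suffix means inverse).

  after g: (1 7 5 3 4 6 2)
  after f': (1 2 6)(4 5 7)

g f'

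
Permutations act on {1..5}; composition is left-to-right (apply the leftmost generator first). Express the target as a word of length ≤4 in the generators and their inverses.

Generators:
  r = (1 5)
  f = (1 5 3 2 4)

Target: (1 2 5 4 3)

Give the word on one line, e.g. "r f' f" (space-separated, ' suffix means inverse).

  after f: (1 5 3 2 4)
  after f: (1 3 4 5 2)
  after f: (1 2 5 4 3)

f f f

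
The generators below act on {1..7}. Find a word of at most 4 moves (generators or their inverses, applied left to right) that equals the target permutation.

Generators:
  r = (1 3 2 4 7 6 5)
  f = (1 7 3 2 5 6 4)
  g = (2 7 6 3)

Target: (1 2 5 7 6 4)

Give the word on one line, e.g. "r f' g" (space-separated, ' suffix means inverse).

f g'

  after f: (1 7 3 2 5 6 4)
  after g': (1 2 5 7 6 4)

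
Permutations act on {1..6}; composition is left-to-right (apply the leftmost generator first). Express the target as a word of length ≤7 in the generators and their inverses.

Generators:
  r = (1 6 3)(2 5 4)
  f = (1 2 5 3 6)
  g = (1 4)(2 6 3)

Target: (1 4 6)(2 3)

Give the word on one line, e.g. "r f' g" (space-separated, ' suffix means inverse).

  after f: (1 2 5 3 6)
  after f: (1 5 6 2 3)
  after g': (1 5 2 6 3 4)
  after r': (1 2)(3 5 4)
  after r': (1 4 6)(2 3)

f f g' r' r'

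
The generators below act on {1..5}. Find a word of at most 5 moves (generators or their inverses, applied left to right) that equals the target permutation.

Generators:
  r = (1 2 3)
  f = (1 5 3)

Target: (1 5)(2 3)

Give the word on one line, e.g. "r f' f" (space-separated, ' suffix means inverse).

  after r: (1 2 3)
  after f: (1 2)(3 5)
  after r: (1 3 5)
  after f': (1 5 3)
  after r: (1 5)(2 3)

r f r f' r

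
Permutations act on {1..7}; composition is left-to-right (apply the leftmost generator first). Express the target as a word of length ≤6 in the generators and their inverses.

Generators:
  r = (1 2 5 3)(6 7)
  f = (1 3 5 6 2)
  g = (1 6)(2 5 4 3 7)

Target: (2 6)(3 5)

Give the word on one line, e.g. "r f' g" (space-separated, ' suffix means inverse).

  after g': (1 6)(2 7 3 4 5)
  after r: (1 7)(2 6)(3 4)
  after f: (1 7 3 4 5 6)
  after g: (1 2 5)
  after f: (2 6)(3 5)

g' r f g f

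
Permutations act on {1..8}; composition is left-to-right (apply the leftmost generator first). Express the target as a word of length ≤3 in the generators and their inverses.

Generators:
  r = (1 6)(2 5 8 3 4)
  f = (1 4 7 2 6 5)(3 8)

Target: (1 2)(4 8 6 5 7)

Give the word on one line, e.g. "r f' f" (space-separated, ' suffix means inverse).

r' f'

  after r': (1 6)(2 4 3 8 5)
  after f': (1 2)(4 8 6 5 7)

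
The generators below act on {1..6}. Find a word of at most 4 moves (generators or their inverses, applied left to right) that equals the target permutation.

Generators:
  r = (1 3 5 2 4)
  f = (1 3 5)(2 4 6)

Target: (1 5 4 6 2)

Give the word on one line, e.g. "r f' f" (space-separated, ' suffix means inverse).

r' f' r'

  after r': (1 4 2 5 3)
  after f': (1 2 3 5)(4 6)
  after r': (1 5 4 6 2)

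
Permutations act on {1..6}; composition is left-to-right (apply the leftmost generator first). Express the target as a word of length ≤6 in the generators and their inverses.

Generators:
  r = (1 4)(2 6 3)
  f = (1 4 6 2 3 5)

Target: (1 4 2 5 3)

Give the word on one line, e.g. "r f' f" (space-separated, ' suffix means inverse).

  after f': (1 5 3 2 6 4)
  after r': (1 5 6)
  after f: (2 3 5)(4 6)
  after f: (1 4 2 5 3)

f' r' f f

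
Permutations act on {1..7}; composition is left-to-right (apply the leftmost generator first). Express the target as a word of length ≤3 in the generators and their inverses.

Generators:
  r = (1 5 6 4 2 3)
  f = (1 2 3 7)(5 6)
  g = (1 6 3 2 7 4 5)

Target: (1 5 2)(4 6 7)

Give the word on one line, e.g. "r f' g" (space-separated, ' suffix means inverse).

  after g: (1 6 3 2 7 4 5)
  after f: (1 5 2)(4 6 7)

g f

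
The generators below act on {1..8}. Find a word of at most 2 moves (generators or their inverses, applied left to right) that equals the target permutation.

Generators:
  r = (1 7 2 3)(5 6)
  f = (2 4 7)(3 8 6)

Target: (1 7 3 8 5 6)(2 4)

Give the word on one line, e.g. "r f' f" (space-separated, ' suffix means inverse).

  after f: (2 4 7)(3 8 6)
  after r: (1 7 3 8 5 6)(2 4)

f r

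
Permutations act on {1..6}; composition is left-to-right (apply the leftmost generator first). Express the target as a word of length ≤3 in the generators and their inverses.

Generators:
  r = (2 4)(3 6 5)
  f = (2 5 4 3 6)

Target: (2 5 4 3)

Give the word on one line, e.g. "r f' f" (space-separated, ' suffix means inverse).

  after f': (2 6 3 4 5)
  after r: (2 5 4 3)

f' r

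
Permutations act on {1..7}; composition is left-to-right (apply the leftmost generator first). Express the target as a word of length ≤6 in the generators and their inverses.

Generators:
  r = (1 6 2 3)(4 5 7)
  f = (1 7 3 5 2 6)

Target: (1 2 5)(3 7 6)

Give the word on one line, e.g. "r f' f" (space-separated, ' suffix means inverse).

  after f': (1 6 2 5 3 7)
  after r': (2 4 7 3 5)
  after r': (1 3 4 5 6)(2 7)
  after r': (1 2 5)(3 7 6)

f' r' r' r'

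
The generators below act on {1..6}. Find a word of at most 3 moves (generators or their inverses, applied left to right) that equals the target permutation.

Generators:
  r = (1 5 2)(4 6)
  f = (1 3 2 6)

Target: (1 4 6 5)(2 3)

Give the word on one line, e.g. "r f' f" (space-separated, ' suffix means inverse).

f' r'

  after f': (1 6 2 3)
  after r': (1 4 6 5)(2 3)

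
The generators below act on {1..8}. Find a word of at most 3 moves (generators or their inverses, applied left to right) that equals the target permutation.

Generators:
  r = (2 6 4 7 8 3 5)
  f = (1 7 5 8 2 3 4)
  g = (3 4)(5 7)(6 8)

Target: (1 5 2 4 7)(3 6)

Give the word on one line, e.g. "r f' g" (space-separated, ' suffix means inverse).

f' g r

  after f': (1 4 3 2 8 5 7)
  after g: (1 3 2 6 8 7)
  after r: (1 5 2 4 7)(3 6)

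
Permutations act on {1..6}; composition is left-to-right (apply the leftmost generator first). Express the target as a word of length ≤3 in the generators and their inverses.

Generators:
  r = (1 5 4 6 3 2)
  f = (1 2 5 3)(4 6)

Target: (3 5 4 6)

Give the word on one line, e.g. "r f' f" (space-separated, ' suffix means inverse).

f r' f

  after f: (1 2 5 3)(4 6)
  after r': (1 3 2)(5 6)
  after f: (3 5 4 6)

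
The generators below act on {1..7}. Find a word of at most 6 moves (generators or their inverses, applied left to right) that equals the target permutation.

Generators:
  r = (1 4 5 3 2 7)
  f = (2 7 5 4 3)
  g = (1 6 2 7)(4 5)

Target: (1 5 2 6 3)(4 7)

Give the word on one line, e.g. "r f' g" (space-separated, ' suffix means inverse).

  after g': (1 7 2 6)(4 5)
  after r': (1 2 6 7 3 5)
  after r': (1 3 4)(2 6)(5 7)
  after r': (1 5 2 6 3)(4 7)

g' r' r' r'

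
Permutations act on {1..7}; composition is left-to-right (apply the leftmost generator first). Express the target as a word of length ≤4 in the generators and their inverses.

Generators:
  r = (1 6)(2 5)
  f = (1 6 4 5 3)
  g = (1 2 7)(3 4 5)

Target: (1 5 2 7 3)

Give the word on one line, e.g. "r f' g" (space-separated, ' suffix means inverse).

  after g: (1 2 7)(3 4 5)
  after f': (1 2 7 3 6)
  after r: (1 5 2 7 3)

g f' r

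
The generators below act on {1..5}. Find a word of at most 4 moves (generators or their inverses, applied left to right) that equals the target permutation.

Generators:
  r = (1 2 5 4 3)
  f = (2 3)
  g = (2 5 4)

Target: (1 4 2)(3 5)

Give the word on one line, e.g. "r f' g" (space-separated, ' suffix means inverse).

r' f' g'

  after r': (1 3 4 5 2)
  after f': (1 2)(3 4 5)
  after g': (1 4 2)(3 5)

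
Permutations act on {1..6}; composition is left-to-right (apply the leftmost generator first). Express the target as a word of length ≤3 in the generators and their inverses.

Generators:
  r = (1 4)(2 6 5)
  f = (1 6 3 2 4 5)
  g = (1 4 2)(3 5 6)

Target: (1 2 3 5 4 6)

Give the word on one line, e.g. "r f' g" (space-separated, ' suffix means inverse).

  after f': (1 5 4 2 3 6)
  after r': (1 6 4 5)(2 3)
  after r': (1 2 3 5 4 6)

f' r' r'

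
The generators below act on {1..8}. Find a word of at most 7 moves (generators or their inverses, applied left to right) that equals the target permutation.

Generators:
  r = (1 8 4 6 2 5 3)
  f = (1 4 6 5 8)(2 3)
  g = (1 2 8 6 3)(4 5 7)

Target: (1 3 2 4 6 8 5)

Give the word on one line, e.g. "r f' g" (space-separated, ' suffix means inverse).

  after r: (1 8 4 6 2 5 3)
  after f: (2 8 6 3 4 5)
  after r: (1 8 2 4 3 6)
  after f: (2 6 4)(3 5 8)
  after r': (1 3 2 4 6 8 5)

r f r f r'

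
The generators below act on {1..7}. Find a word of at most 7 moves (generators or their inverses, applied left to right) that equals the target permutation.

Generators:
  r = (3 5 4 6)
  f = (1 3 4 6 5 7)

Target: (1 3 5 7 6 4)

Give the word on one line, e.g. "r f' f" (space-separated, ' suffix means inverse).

f f r' f' r

  after f: (1 3 4 6 5 7)
  after f: (1 4 5)(3 6 7)
  after r': (1 5)(3 4)(6 7)
  after f': (1 6 5 7 4)
  after r: (1 3 5 7 6 4)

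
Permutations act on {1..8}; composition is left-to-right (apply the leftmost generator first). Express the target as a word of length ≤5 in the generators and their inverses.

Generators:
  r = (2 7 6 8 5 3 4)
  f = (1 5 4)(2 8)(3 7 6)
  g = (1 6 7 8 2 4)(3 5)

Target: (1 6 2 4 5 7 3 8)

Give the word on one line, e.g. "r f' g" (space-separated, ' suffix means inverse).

f' g g

  after f': (1 4 5)(2 8)(3 6 7)
  after g: (3 7 5 6 8 4)
  after g: (1 6 2 4 5 7 3 8)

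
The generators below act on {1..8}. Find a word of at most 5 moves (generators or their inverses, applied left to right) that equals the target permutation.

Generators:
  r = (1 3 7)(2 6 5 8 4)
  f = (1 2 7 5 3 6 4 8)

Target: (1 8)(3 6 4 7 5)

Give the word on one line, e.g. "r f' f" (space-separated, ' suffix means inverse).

  after f: (1 2 7 5 3 6 4 8)
  after r: (1 6 2)(3 5 7 8)
  after f': (1 3 7 4 6)(2 8 5)
  after f': (1 5)(2 4 3)(6 8 7)
  after r: (1 8)(3 6 4 7 5)

f r f' f' r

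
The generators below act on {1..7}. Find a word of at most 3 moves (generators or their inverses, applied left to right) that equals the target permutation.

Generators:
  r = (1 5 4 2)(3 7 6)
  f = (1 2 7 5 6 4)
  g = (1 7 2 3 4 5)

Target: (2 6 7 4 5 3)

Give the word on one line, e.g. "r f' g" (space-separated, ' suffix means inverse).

r g' f

  after r: (1 5 4 2)(3 7 6)
  after g': (1 4 7 6 2 5 3)
  after f: (2 6 7 4 5 3)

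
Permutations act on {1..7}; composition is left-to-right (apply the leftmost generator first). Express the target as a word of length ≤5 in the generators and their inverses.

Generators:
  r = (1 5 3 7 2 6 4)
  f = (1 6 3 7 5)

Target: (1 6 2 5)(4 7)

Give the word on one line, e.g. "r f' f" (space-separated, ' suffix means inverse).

f' r' r' r'

  after f': (1 5 7 3 6)
  after r': (2 7 5 3)(4 6)
  after r': (1 4 2 3 7)
  after r': (1 6 2 5)(4 7)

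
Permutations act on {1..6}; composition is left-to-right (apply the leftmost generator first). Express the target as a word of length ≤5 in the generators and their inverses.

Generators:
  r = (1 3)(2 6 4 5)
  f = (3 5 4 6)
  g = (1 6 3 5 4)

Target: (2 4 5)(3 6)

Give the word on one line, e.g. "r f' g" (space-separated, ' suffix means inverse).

  after f: (3 5 4 6)
  after r': (1 3 4 2 5 6)
  after r': (2 4 5)(3 6)

f r' r'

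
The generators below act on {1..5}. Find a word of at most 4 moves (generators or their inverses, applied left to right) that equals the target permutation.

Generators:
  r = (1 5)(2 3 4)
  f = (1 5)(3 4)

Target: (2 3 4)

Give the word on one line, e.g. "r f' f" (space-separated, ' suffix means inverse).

r' f r f

  after r': (1 5)(2 4 3)
  after f: (2 3)
  after r: (1 5)(2 4)
  after f: (2 3 4)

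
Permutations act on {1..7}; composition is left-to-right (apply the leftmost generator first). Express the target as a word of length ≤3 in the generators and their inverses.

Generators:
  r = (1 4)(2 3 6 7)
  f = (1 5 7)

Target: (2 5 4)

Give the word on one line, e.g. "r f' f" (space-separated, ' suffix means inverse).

r' f' r

  after r': (1 4)(2 7 6 3)
  after f': (1 4 7 6 3 2 5)
  after r: (2 5 4)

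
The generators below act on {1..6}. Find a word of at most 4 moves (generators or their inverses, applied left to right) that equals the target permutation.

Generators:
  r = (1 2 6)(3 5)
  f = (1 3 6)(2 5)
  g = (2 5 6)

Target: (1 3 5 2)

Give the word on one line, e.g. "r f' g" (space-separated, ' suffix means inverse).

  after g: (2 5 6)
  after f': (1 6 5 3)
  after r: (2 6 3)
  after f: (1 3 5 2)

g f' r f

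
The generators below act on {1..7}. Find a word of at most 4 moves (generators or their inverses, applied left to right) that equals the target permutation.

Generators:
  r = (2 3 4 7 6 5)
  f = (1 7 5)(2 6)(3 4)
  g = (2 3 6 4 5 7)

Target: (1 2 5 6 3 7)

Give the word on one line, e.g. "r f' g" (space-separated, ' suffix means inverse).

f' r

  after f': (1 5 7)(2 6)(3 4)
  after r: (1 2 5 6 3 7)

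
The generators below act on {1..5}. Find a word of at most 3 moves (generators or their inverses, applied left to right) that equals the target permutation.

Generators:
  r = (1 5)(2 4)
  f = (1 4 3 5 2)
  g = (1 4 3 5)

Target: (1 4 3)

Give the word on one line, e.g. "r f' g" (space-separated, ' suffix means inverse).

  after r: (1 5)(2 4)
  after f': (1 3 4 5 2)
  after f': (1 4 3)

r f' f'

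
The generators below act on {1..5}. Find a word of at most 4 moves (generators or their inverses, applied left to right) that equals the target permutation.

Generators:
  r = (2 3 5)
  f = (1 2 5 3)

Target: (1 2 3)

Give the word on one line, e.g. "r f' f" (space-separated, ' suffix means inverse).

  after r: (2 3 5)
  after f: (1 2)
  after f: (1 5 3)
  after r: (1 2 3)

r f f r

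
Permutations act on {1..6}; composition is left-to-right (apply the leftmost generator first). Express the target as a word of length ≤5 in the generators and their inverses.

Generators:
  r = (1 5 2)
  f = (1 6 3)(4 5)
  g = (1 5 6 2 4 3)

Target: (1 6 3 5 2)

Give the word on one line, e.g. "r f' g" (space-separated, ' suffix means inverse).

  after g: (1 5 6 2 4 3)
  after r: (1 2 4 3 5 6)
  after g': (1 6 3)
  after r': (1 6 3 2 5)
  after r': (1 6 3 5 2)

g r g' r' r'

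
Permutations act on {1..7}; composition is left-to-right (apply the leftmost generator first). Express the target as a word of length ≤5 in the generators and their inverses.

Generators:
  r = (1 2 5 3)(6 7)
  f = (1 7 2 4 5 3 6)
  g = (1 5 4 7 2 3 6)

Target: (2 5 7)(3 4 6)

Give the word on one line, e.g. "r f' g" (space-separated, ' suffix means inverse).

g f g g

  after g: (1 5 4 7 2 3 6)
  after f: (1 3)(2 6 7 4)
  after g: (1 6 2)(3 5 4)
  after g: (2 5 7)(3 4 6)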